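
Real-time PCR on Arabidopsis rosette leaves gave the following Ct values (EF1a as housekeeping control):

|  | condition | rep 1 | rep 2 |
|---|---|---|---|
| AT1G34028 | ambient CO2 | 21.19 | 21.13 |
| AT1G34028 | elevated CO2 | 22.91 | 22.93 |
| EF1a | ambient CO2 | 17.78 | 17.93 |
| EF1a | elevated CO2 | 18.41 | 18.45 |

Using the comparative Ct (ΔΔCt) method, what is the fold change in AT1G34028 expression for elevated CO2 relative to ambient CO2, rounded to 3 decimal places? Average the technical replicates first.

0.440

Mean Ct: AT1G34028 ambient CO2 21.160; AT1G34028 elevated CO2 22.920; EF1a ambient CO2 17.855; EF1a elevated CO2 18.430
ΔCt(ambient CO2) = 21.160 − 17.855 = 3.305
ΔCt(elevated CO2) = 22.920 − 18.430 = 4.490
ΔΔCt = 4.490 − 3.305 = 1.185
Fold change = 2^(−1.185) = 0.4398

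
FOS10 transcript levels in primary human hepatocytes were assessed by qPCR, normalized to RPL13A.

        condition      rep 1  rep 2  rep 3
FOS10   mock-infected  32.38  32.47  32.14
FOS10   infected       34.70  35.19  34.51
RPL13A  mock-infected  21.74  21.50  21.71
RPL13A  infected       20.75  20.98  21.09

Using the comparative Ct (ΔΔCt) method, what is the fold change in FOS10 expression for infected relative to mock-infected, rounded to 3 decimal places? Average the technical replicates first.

0.110

Mean Ct: FOS10 mock-infected 32.330; FOS10 infected 34.800; RPL13A mock-infected 21.650; RPL13A infected 20.940
ΔCt(mock-infected) = 32.330 − 21.650 = 10.680
ΔCt(infected) = 34.800 − 20.940 = 13.860
ΔΔCt = 13.860 − 10.680 = 3.180
Fold change = 2^(−3.180) = 0.1103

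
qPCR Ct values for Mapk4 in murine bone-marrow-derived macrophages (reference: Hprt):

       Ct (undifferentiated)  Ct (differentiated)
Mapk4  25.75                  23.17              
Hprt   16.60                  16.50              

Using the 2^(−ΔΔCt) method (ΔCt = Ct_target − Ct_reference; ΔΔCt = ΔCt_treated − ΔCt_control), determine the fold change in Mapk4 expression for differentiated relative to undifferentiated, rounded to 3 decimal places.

ΔCt(undifferentiated) = 25.750 − 16.600 = 9.150
ΔCt(differentiated) = 23.170 − 16.500 = 6.670
ΔΔCt = 6.670 − 9.150 = -2.480
Fold change = 2^(−(-2.480)) = 2^2.480 = 5.5790

5.579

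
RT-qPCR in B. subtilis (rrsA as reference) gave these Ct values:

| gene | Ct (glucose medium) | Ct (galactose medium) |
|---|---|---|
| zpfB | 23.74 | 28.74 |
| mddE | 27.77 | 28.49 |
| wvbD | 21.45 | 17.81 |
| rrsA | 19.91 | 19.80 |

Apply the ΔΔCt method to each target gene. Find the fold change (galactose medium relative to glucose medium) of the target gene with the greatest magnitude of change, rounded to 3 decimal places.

0.029

zpfB: ΔΔCt = (28.74−19.80) − (23.74−19.91) = 8.94 − 3.83 = 5.11; fold change = 2^-5.11 = 0.029
mddE: ΔΔCt = (28.49−19.80) − (27.77−19.91) = 8.69 − 7.86 = 0.83; fold change = 2^-0.83 = 0.563
wvbD: ΔΔCt = (17.81−19.80) − (21.45−19.91) = -1.99 − 1.54 = -3.53; fold change = 2^3.53 = 11.551
zpfB has the largest |ΔΔCt| = 5.11.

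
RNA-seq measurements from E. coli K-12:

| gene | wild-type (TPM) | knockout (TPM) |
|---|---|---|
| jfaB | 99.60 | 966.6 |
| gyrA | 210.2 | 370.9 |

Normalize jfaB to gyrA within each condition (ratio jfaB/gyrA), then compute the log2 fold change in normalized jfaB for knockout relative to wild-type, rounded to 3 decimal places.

jfaB/gyrA (wild-type) = 99.60 / 210.2 = 0.47383
jfaB/gyrA (knockout) = 966.6 / 370.9 = 2.6061
Fold change = 2.6061 / 0.47383 = 5.5000
log2(5.5000) = 2.4594

2.459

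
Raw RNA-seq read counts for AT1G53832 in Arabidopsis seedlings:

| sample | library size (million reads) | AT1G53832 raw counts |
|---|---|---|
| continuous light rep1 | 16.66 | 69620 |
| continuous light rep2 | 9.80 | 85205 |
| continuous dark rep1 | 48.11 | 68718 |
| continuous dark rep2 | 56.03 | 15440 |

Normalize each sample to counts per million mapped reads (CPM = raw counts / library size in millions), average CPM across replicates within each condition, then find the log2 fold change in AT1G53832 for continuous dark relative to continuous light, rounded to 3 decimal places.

-2.917

CPM(continuous light rep1) = 69620 / 16.66 = 4178.8715
CPM(continuous light rep2) = 85205 / 9.80 = 8694.3878
CPM(continuous dark rep1) = 68718 / 48.11 = 1428.3517
CPM(continuous dark rep2) = 15440 / 56.03 = 275.5667
mean CPM(continuous light) = 6436.6297; mean CPM(continuous dark) = 851.9592
Fold change = 851.9592 / 6436.6297 = 0.13236
log2(0.13236) = -2.9174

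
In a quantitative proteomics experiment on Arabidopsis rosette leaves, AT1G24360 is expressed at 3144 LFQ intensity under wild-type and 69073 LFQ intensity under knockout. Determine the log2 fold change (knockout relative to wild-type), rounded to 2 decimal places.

Fold change = 69073 / 3144 = 21.9698
log2(21.9698) = 4.457

4.46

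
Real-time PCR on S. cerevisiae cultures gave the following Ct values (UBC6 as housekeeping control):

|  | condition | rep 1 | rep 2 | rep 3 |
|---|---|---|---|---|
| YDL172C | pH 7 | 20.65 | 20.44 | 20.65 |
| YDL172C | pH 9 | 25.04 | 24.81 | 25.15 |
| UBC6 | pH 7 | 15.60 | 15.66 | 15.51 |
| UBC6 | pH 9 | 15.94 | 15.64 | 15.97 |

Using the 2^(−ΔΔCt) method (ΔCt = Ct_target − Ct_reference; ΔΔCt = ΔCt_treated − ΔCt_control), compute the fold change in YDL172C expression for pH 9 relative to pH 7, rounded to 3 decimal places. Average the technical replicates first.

0.056

Mean Ct: YDL172C pH 7 20.580; YDL172C pH 9 25.000; UBC6 pH 7 15.590; UBC6 pH 9 15.850
ΔCt(pH 7) = 20.580 − 15.590 = 4.990
ΔCt(pH 9) = 25.000 − 15.850 = 9.150
ΔΔCt = 9.150 − 4.990 = 4.160
Fold change = 2^(−4.160) = 0.0559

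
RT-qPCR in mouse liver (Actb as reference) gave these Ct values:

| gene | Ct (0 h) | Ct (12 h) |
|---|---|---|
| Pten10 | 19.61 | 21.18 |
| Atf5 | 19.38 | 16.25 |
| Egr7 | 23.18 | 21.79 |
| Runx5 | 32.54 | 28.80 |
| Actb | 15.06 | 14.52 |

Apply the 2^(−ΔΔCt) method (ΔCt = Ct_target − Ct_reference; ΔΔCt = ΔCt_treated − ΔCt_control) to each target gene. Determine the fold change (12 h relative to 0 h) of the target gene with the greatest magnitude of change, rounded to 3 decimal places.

Pten10: ΔΔCt = (21.18−14.52) − (19.61−15.06) = 6.66 − 4.55 = 2.11; fold change = 2^-2.11 = 0.232
Atf5: ΔΔCt = (16.25−14.52) − (19.38−15.06) = 1.73 − 4.32 = -2.59; fold change = 2^2.59 = 6.021
Egr7: ΔΔCt = (21.79−14.52) − (23.18−15.06) = 7.27 − 8.12 = -0.85; fold change = 2^0.85 = 1.803
Runx5: ΔΔCt = (28.80−14.52) − (32.54−15.06) = 14.28 − 17.48 = -3.20; fold change = 2^3.20 = 9.190
Runx5 has the largest |ΔΔCt| = 3.20.

9.190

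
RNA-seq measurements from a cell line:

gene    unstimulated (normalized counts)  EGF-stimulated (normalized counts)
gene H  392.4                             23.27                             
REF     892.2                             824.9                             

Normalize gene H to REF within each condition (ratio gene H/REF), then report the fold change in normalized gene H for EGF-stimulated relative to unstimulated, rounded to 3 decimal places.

gene H/REF (unstimulated) = 392.4 / 892.2 = 0.43981
gene H/REF (EGF-stimulated) = 23.27 / 824.9 = 0.028209
Fold change = 0.028209 / 0.43981 = 0.0641

0.064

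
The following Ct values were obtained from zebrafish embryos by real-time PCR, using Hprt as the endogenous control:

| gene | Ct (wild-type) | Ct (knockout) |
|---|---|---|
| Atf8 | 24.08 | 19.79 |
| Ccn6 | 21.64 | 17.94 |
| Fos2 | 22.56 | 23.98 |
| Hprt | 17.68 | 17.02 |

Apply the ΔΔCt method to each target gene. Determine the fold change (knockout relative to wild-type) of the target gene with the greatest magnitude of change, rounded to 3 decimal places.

Atf8: ΔΔCt = (19.79−17.02) − (24.08−17.68) = 2.77 − 6.40 = -3.63; fold change = 2^3.63 = 12.381
Ccn6: ΔΔCt = (17.94−17.02) − (21.64−17.68) = 0.92 − 3.96 = -3.04; fold change = 2^3.04 = 8.225
Fos2: ΔΔCt = (23.98−17.02) − (22.56−17.68) = 6.96 − 4.88 = 2.08; fold change = 2^-2.08 = 0.237
Atf8 has the largest |ΔΔCt| = 3.63.

12.381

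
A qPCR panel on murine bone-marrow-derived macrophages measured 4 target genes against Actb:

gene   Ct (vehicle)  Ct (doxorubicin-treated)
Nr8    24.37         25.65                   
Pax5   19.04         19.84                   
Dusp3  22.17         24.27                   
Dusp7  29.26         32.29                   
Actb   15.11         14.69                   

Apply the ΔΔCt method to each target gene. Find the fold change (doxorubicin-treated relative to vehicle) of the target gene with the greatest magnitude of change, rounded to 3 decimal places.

Nr8: ΔΔCt = (25.65−14.69) − (24.37−15.11) = 10.96 − 9.26 = 1.70; fold change = 2^-1.70 = 0.308
Pax5: ΔΔCt = (19.84−14.69) − (19.04−15.11) = 5.15 − 3.93 = 1.22; fold change = 2^-1.22 = 0.429
Dusp3: ΔΔCt = (24.27−14.69) − (22.17−15.11) = 9.58 − 7.06 = 2.52; fold change = 2^-2.52 = 0.174
Dusp7: ΔΔCt = (32.29−14.69) − (29.26−15.11) = 17.60 − 14.15 = 3.45; fold change = 2^-3.45 = 0.092
Dusp7 has the largest |ΔΔCt| = 3.45.

0.092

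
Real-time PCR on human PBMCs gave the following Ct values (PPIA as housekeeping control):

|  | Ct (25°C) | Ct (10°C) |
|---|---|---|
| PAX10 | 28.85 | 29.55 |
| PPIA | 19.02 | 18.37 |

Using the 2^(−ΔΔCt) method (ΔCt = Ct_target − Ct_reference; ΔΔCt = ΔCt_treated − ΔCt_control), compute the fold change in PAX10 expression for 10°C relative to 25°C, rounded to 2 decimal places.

0.39

ΔCt(25°C) = 28.850 − 19.020 = 9.830
ΔCt(10°C) = 29.550 − 18.370 = 11.180
ΔΔCt = 11.180 − 9.830 = 1.350
Fold change = 2^(−1.350) = 0.392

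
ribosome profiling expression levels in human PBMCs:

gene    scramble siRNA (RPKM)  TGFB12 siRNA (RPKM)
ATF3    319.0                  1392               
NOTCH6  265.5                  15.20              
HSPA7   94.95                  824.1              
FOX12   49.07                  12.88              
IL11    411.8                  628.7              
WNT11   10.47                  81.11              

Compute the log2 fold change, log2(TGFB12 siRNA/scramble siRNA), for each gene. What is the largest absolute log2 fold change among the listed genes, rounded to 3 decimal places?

log2(1392/319.0) = 2.126  (ATF3)
log2(15.20/265.5) = -4.127  (NOTCH6)
log2(824.1/94.95) = 3.118  (HSPA7)
log2(12.88/49.07) = -1.930  (FOX12)
log2(628.7/411.8) = 0.610  (IL11)
log2(81.11/10.47) = 2.954  (WNT11)
The largest magnitude belongs to NOTCH6.

4.127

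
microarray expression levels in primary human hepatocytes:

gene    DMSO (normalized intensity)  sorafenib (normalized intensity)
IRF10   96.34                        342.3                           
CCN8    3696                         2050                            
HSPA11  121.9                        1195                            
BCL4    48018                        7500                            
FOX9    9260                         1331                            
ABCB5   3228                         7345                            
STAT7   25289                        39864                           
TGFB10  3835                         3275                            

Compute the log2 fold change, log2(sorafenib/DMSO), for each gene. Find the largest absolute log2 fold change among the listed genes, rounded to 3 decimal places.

3.293

log2(342.3/96.34) = 1.829  (IRF10)
log2(2050/3696) = -0.850  (CCN8)
log2(1195/121.9) = 3.293  (HSPA11)
log2(7500/48018) = -2.679  (BCL4)
log2(1331/9260) = -2.799  (FOX9)
log2(7345/3228) = 1.186  (ABCB5)
log2(39864/25289) = 0.657  (STAT7)
log2(3275/3835) = -0.228  (TGFB10)
The largest magnitude belongs to HSPA11.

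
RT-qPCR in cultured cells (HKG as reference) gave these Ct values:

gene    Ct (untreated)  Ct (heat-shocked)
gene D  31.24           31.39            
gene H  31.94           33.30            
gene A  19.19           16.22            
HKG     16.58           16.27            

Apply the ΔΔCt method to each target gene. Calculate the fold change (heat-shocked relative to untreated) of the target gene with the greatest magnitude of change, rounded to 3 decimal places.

gene D: ΔΔCt = (31.39−16.27) − (31.24−16.58) = 15.12 − 14.66 = 0.46; fold change = 2^-0.46 = 0.727
gene H: ΔΔCt = (33.30−16.27) − (31.94−16.58) = 17.03 − 15.36 = 1.67; fold change = 2^-1.67 = 0.314
gene A: ΔΔCt = (16.22−16.27) − (19.19−16.58) = -0.05 − 2.61 = -2.66; fold change = 2^2.66 = 6.320
gene A has the largest |ΔΔCt| = 2.66.

6.320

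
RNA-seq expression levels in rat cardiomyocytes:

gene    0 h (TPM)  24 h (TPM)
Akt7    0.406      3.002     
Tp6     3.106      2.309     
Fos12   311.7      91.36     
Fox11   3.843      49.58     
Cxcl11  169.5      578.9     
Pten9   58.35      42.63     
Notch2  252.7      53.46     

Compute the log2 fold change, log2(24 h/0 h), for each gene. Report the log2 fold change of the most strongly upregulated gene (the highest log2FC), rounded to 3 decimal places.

log2(3.002/0.406) = 2.886  (Akt7)
log2(2.309/3.106) = -0.428  (Tp6)
log2(91.36/311.7) = -1.771  (Fos12)
log2(49.58/3.843) = 3.689  (Fox11)
log2(578.9/169.5) = 1.772  (Cxcl11)
log2(42.63/58.35) = -0.453  (Pten9)
log2(53.46/252.7) = -2.241  (Notch2)
Fox11 is most strongly upregulated.

3.689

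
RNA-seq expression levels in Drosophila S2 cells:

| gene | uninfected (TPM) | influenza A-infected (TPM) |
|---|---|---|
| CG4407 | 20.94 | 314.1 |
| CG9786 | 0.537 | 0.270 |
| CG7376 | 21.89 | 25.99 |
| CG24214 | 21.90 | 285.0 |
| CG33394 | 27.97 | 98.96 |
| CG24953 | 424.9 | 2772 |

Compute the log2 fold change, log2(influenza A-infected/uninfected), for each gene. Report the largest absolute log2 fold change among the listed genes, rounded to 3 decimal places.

3.907

log2(314.1/20.94) = 3.907  (CG4407)
log2(0.270/0.537) = -0.992  (CG9786)
log2(25.99/21.89) = 0.248  (CG7376)
log2(285.0/21.90) = 3.702  (CG24214)
log2(98.96/27.97) = 1.823  (CG33394)
log2(2772/424.9) = 2.706  (CG24953)
The largest magnitude belongs to CG4407.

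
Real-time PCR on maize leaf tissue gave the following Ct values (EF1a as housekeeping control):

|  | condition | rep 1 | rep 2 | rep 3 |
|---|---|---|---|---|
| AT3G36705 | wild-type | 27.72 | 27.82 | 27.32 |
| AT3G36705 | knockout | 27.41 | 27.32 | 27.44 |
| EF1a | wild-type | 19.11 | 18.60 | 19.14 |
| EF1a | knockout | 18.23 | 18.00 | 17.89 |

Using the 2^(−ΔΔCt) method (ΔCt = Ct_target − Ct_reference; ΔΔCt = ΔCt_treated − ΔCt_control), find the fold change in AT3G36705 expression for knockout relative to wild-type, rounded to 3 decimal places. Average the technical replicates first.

0.624

Mean Ct: AT3G36705 wild-type 27.620; AT3G36705 knockout 27.390; EF1a wild-type 18.950; EF1a knockout 18.040
ΔCt(wild-type) = 27.620 − 18.950 = 8.670
ΔCt(knockout) = 27.390 − 18.040 = 9.350
ΔΔCt = 9.350 − 8.670 = 0.680
Fold change = 2^(−0.680) = 0.6242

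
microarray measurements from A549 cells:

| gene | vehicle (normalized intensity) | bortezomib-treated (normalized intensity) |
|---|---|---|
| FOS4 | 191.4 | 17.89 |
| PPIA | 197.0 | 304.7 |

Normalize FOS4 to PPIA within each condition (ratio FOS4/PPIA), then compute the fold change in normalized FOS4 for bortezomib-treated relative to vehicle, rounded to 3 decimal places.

FOS4/PPIA (vehicle) = 191.4 / 197.0 = 0.97157
FOS4/PPIA (bortezomib-treated) = 17.89 / 304.7 = 0.058713
Fold change = 0.058713 / 0.97157 = 0.0604

0.060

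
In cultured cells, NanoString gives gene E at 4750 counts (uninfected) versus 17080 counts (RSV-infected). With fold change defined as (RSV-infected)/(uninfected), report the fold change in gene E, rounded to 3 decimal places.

Fold change = 17080 / 4750 = 3.5958
gene E is upregulated.

3.596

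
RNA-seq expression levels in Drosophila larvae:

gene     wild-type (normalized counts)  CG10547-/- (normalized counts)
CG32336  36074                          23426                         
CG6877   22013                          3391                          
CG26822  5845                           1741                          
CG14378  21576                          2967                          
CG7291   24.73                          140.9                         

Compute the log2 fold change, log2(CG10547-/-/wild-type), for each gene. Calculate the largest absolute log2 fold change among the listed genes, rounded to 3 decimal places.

log2(23426/36074) = -0.623  (CG32336)
log2(3391/22013) = -2.699  (CG6877)
log2(1741/5845) = -1.747  (CG26822)
log2(2967/21576) = -2.862  (CG14378)
log2(140.9/24.73) = 2.510  (CG7291)
The largest magnitude belongs to CG14378.

2.862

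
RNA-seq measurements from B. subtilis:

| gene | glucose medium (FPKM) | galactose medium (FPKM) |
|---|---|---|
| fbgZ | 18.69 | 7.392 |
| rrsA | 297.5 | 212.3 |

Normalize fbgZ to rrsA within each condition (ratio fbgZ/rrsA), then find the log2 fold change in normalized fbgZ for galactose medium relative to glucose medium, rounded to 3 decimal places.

fbgZ/rrsA (glucose medium) = 18.69 / 297.5 = 0.062824
fbgZ/rrsA (galactose medium) = 7.392 / 212.3 = 0.034819
Fold change = 0.034819 / 0.062824 = 0.5542
log2(0.5542) = -0.8514

-0.851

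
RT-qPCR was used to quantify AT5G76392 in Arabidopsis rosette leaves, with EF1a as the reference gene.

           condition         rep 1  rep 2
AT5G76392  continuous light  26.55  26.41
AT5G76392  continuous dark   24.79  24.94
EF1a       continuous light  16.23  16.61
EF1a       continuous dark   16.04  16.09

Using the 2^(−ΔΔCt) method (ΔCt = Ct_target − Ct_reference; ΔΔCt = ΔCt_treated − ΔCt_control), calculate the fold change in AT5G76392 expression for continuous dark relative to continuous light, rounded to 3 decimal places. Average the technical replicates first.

2.395

Mean Ct: AT5G76392 continuous light 26.480; AT5G76392 continuous dark 24.865; EF1a continuous light 16.420; EF1a continuous dark 16.065
ΔCt(continuous light) = 26.480 − 16.420 = 10.060
ΔCt(continuous dark) = 24.865 − 16.065 = 8.800
ΔΔCt = 8.800 − 10.060 = -1.260
Fold change = 2^(−(-1.260)) = 2^1.260 = 2.3950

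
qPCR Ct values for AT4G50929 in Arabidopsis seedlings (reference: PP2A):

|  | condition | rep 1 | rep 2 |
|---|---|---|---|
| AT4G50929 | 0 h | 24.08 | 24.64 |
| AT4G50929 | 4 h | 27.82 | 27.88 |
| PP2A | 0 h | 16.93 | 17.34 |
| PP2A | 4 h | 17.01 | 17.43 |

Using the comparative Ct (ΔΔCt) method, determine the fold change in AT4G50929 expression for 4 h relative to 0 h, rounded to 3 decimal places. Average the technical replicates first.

0.094

Mean Ct: AT4G50929 0 h 24.360; AT4G50929 4 h 27.850; PP2A 0 h 17.135; PP2A 4 h 17.220
ΔCt(0 h) = 24.360 − 17.135 = 7.225
ΔCt(4 h) = 27.850 − 17.220 = 10.630
ΔΔCt = 10.630 − 7.225 = 3.405
Fold change = 2^(−3.405) = 0.0944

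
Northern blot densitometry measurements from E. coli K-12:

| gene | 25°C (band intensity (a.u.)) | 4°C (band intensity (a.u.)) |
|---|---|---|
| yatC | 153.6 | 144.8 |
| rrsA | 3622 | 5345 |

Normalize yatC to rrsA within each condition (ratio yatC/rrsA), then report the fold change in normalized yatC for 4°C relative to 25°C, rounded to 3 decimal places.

yatC/rrsA (25°C) = 153.6 / 3622 = 0.042408
yatC/rrsA (4°C) = 144.8 / 5345 = 0.027091
Fold change = 0.027091 / 0.042408 = 0.6388

0.639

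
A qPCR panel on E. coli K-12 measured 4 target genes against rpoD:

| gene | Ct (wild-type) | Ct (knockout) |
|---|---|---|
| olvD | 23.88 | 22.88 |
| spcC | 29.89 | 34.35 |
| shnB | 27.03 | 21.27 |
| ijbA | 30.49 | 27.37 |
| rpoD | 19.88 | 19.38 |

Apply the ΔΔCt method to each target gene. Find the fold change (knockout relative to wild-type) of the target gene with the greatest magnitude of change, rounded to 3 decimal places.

olvD: ΔΔCt = (22.88−19.38) − (23.88−19.88) = 3.50 − 4.00 = -0.50; fold change = 2^0.50 = 1.414
spcC: ΔΔCt = (34.35−19.38) − (29.89−19.88) = 14.97 − 10.01 = 4.96; fold change = 2^-4.96 = 0.032
shnB: ΔΔCt = (21.27−19.38) − (27.03−19.88) = 1.89 − 7.15 = -5.26; fold change = 2^5.26 = 38.319
ijbA: ΔΔCt = (27.37−19.38) − (30.49−19.88) = 7.99 − 10.61 = -2.62; fold change = 2^2.62 = 6.148
shnB has the largest |ΔΔCt| = 5.26.

38.319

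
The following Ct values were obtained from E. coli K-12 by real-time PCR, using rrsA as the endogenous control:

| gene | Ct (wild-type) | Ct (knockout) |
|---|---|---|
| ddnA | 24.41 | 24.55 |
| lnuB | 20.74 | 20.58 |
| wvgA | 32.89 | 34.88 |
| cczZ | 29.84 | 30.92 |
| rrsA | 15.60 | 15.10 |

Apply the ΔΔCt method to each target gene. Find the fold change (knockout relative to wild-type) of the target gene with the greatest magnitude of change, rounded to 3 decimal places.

ddnA: ΔΔCt = (24.55−15.10) − (24.41−15.60) = 9.45 − 8.81 = 0.64; fold change = 2^-0.64 = 0.642
lnuB: ΔΔCt = (20.58−15.10) − (20.74−15.60) = 5.48 − 5.14 = 0.34; fold change = 2^-0.34 = 0.790
wvgA: ΔΔCt = (34.88−15.10) − (32.89−15.60) = 19.78 − 17.29 = 2.49; fold change = 2^-2.49 = 0.178
cczZ: ΔΔCt = (30.92−15.10) − (29.84−15.60) = 15.82 − 14.24 = 1.58; fold change = 2^-1.58 = 0.334
wvgA has the largest |ΔΔCt| = 2.49.

0.178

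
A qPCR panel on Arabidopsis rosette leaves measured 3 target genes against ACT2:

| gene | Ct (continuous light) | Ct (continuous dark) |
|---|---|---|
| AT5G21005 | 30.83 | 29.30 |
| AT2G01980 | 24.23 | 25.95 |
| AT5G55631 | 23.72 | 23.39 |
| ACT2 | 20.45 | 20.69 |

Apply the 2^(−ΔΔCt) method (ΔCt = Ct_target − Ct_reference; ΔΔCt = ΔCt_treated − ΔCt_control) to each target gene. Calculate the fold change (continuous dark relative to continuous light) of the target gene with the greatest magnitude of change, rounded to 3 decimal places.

3.411

AT5G21005: ΔΔCt = (29.30−20.69) − (30.83−20.45) = 8.61 − 10.38 = -1.77; fold change = 2^1.77 = 3.411
AT2G01980: ΔΔCt = (25.95−20.69) − (24.23−20.45) = 5.26 − 3.78 = 1.48; fold change = 2^-1.48 = 0.358
AT5G55631: ΔΔCt = (23.39−20.69) − (23.72−20.45) = 2.70 − 3.27 = -0.57; fold change = 2^0.57 = 1.485
AT5G21005 has the largest |ΔΔCt| = 1.77.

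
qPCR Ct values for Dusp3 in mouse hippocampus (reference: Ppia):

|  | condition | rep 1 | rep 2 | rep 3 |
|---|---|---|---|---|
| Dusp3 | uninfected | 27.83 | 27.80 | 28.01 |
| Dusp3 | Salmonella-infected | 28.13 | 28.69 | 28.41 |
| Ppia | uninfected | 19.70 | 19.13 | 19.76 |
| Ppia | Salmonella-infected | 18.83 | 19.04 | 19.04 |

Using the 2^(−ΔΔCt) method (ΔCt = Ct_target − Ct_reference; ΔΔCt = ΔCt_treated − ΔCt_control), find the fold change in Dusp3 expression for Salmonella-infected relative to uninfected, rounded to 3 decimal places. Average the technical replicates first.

Mean Ct: Dusp3 uninfected 27.880; Dusp3 Salmonella-infected 28.410; Ppia uninfected 19.530; Ppia Salmonella-infected 18.970
ΔCt(uninfected) = 27.880 − 19.530 = 8.350
ΔCt(Salmonella-infected) = 28.410 − 18.970 = 9.440
ΔΔCt = 9.440 − 8.350 = 1.090
Fold change = 2^(−1.090) = 0.4698

0.470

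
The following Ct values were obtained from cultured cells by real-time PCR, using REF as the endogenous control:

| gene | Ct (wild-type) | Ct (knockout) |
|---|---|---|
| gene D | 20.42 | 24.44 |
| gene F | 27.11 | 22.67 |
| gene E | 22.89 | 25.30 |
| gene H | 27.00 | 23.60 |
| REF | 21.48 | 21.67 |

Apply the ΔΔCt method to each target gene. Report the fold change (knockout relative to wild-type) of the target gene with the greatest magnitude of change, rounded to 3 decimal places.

24.761

gene D: ΔΔCt = (24.44−21.67) − (20.42−21.48) = 2.77 − (-1.06) = 3.83; fold change = 2^-3.83 = 0.070
gene F: ΔΔCt = (22.67−21.67) − (27.11−21.48) = 1.00 − 5.63 = -4.63; fold change = 2^4.63 = 24.761
gene E: ΔΔCt = (25.30−21.67) − (22.89−21.48) = 3.63 − 1.41 = 2.22; fold change = 2^-2.22 = 0.215
gene H: ΔΔCt = (23.60−21.67) − (27.00−21.48) = 1.93 − 5.52 = -3.59; fold change = 2^3.59 = 12.042
gene F has the largest |ΔΔCt| = 4.63.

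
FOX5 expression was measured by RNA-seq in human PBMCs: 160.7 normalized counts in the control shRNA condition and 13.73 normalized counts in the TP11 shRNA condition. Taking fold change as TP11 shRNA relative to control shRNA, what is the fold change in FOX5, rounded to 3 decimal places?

0.085

Fold change = 13.73 / 160.7 = 0.0854
FOX5 is downregulated.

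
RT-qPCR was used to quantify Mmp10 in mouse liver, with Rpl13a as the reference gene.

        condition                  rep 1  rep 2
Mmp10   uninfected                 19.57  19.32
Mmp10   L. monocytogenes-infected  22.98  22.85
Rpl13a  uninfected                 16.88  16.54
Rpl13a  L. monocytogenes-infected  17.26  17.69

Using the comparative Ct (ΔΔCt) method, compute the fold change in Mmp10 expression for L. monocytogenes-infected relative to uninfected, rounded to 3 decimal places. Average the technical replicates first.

Mean Ct: Mmp10 uninfected 19.445; Mmp10 L. monocytogenes-infected 22.915; Rpl13a uninfected 16.710; Rpl13a L. monocytogenes-infected 17.475
ΔCt(uninfected) = 19.445 − 16.710 = 2.735
ΔCt(L. monocytogenes-infected) = 22.915 − 17.475 = 5.440
ΔΔCt = 5.440 − 2.735 = 2.705
Fold change = 2^(−2.705) = 0.1534

0.153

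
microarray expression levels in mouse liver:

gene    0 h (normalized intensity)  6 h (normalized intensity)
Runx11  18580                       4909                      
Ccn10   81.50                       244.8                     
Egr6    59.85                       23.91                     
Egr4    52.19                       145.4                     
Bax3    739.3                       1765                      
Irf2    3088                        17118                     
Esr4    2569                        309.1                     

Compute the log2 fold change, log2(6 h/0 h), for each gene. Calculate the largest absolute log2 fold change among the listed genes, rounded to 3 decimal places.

log2(4909/18580) = -1.920  (Runx11)
log2(244.8/81.50) = 1.587  (Ccn10)
log2(23.91/59.85) = -1.324  (Egr6)
log2(145.4/52.19) = 1.478  (Egr4)
log2(1765/739.3) = 1.255  (Bax3)
log2(17118/3088) = 2.471  (Irf2)
log2(309.1/2569) = -3.055  (Esr4)
The largest magnitude belongs to Esr4.

3.055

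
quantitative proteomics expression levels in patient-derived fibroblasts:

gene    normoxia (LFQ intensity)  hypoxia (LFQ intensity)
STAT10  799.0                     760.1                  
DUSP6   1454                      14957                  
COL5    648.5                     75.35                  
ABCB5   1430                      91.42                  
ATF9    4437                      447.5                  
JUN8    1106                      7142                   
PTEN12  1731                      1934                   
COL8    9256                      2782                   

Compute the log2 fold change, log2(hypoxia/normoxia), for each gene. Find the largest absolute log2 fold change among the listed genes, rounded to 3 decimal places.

3.967

log2(760.1/799.0) = -0.072  (STAT10)
log2(14957/1454) = 3.363  (DUSP6)
log2(75.35/648.5) = -3.105  (COL5)
log2(91.42/1430) = -3.967  (ABCB5)
log2(447.5/4437) = -3.310  (ATF9)
log2(7142/1106) = 2.691  (JUN8)
log2(1934/1731) = 0.160  (PTEN12)
log2(2782/9256) = -1.734  (COL8)
The largest magnitude belongs to ABCB5.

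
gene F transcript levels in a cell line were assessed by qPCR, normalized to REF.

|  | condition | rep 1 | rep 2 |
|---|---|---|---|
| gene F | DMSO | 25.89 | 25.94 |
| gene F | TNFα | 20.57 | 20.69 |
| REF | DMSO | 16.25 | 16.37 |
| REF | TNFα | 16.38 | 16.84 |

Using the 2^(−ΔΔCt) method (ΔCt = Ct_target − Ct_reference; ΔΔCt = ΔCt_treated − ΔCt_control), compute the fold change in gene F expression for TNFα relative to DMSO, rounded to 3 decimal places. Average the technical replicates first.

48.001

Mean Ct: gene F DMSO 25.915; gene F TNFα 20.630; REF DMSO 16.310; REF TNFα 16.610
ΔCt(DMSO) = 25.915 − 16.310 = 9.605
ΔCt(TNFα) = 20.630 − 16.610 = 4.020
ΔΔCt = 4.020 − 9.605 = -5.585
Fold change = 2^(−(-5.585)) = 2^5.585 = 48.0012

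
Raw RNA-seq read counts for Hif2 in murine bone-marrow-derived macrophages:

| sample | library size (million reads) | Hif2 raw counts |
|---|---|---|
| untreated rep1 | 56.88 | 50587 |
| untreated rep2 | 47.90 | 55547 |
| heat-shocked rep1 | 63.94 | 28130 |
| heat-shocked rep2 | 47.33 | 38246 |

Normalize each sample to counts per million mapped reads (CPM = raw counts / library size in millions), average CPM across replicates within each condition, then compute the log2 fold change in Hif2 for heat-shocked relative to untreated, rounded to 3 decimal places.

CPM(untreated rep1) = 50587 / 56.88 = 889.3636
CPM(untreated rep2) = 55547 / 47.90 = 1159.6451
CPM(heat-shocked rep1) = 28130 / 63.94 = 439.9437
CPM(heat-shocked rep2) = 38246 / 47.33 = 808.0710
mean CPM(untreated) = 1024.5043; mean CPM(heat-shocked) = 624.0073
Fold change = 624.0073 / 1024.5043 = 0.60908
log2(0.60908) = -0.7153

-0.715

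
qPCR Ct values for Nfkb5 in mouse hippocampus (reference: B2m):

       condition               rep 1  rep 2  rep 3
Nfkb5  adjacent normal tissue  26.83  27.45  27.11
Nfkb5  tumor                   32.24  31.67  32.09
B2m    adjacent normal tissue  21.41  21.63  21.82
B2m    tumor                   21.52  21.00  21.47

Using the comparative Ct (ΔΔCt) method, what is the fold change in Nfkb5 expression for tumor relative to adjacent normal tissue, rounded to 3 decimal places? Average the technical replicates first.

0.028

Mean Ct: Nfkb5 adjacent normal tissue 27.130; Nfkb5 tumor 32.000; B2m adjacent normal tissue 21.620; B2m tumor 21.330
ΔCt(adjacent normal tissue) = 27.130 − 21.620 = 5.510
ΔCt(tumor) = 32.000 − 21.330 = 10.670
ΔΔCt = 10.670 − 5.510 = 5.160
Fold change = 2^(−5.160) = 0.0280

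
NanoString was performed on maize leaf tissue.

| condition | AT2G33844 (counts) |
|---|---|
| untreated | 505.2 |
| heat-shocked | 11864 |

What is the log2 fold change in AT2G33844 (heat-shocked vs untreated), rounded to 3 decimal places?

Fold change = 11864 / 505.2 = 23.4838
log2(23.4838) = 4.5536

4.554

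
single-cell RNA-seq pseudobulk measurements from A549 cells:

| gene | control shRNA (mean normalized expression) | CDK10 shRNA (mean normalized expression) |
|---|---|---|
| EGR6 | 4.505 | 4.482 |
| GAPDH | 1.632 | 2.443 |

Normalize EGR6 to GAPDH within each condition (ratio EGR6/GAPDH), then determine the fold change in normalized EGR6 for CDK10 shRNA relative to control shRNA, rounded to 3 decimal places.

EGR6/GAPDH (control shRNA) = 4.505 / 1.632 = 2.7604
EGR6/GAPDH (CDK10 shRNA) = 4.482 / 2.443 = 1.8346
Fold change = 1.8346 / 2.7604 = 0.6646

0.665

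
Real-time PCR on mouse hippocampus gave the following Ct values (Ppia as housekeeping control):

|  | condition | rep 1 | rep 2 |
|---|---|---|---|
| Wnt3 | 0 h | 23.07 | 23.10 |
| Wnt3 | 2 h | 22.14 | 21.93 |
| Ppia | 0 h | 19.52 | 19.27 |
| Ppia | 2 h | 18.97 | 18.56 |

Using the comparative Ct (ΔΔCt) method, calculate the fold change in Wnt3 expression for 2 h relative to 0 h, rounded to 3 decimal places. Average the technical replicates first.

1.338

Mean Ct: Wnt3 0 h 23.085; Wnt3 2 h 22.035; Ppia 0 h 19.395; Ppia 2 h 18.765
ΔCt(0 h) = 23.085 − 19.395 = 3.690
ΔCt(2 h) = 22.035 − 18.765 = 3.270
ΔΔCt = 3.270 − 3.690 = -0.420
Fold change = 2^(−(-0.420)) = 2^0.420 = 1.3379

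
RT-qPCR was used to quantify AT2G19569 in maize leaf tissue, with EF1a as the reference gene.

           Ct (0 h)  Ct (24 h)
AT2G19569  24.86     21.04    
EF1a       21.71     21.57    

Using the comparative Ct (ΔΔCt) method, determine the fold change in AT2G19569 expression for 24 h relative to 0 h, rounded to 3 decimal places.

12.817

ΔCt(0 h) = 24.860 − 21.710 = 3.150
ΔCt(24 h) = 21.040 − 21.570 = -0.530
ΔΔCt = -0.530 − 3.150 = -3.680
Fold change = 2^(−(-3.680)) = 2^3.680 = 12.8171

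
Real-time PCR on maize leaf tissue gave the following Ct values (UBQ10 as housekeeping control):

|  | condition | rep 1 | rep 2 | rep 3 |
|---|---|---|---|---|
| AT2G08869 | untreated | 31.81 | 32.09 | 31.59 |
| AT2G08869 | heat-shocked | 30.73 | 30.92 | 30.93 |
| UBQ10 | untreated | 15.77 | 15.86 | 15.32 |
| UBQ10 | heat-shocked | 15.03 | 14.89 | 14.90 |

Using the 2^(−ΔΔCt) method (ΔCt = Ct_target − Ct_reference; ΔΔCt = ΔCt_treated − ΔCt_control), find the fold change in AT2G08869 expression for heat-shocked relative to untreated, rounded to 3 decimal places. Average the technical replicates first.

1.197

Mean Ct: AT2G08869 untreated 31.830; AT2G08869 heat-shocked 30.860; UBQ10 untreated 15.650; UBQ10 heat-shocked 14.940
ΔCt(untreated) = 31.830 − 15.650 = 16.180
ΔCt(heat-shocked) = 30.860 − 14.940 = 15.920
ΔΔCt = 15.920 − 16.180 = -0.260
Fold change = 2^(−(-0.260)) = 2^0.260 = 1.1975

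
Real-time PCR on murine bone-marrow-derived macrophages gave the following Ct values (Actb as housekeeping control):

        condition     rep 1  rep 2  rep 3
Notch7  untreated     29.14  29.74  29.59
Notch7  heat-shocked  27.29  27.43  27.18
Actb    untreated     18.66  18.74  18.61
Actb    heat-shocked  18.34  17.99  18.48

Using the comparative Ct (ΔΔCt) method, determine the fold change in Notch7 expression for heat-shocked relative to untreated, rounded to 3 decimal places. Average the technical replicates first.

3.458

Mean Ct: Notch7 untreated 29.490; Notch7 heat-shocked 27.300; Actb untreated 18.670; Actb heat-shocked 18.270
ΔCt(untreated) = 29.490 − 18.670 = 10.820
ΔCt(heat-shocked) = 27.300 − 18.270 = 9.030
ΔΔCt = 9.030 − 10.820 = -1.790
Fold change = 2^(−(-1.790)) = 2^1.790 = 3.4581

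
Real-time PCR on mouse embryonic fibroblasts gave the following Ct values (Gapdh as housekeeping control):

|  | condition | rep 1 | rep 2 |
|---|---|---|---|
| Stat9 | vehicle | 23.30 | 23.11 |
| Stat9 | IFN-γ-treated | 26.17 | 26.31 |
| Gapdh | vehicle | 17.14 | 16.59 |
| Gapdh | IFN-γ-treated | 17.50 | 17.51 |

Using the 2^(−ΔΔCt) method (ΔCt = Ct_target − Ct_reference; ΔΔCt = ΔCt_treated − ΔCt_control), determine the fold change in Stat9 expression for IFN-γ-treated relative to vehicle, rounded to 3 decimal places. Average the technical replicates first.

0.190

Mean Ct: Stat9 vehicle 23.205; Stat9 IFN-γ-treated 26.240; Gapdh vehicle 16.865; Gapdh IFN-γ-treated 17.505
ΔCt(vehicle) = 23.205 − 16.865 = 6.340
ΔCt(IFN-γ-treated) = 26.240 − 17.505 = 8.735
ΔΔCt = 8.735 − 6.340 = 2.395
Fold change = 2^(−2.395) = 0.1901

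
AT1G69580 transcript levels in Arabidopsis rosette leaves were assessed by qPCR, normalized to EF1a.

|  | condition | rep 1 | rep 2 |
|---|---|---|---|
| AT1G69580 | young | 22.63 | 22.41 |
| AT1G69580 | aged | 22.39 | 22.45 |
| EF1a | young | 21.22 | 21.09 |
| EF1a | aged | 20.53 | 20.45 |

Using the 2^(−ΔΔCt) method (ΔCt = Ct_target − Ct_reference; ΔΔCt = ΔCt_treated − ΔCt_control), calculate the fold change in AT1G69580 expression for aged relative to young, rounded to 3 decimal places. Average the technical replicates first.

Mean Ct: AT1G69580 young 22.520; AT1G69580 aged 22.420; EF1a young 21.155; EF1a aged 20.490
ΔCt(young) = 22.520 − 21.155 = 1.365
ΔCt(aged) = 22.420 − 20.490 = 1.930
ΔΔCt = 1.930 − 1.365 = 0.565
Fold change = 2^(−0.565) = 0.6760

0.676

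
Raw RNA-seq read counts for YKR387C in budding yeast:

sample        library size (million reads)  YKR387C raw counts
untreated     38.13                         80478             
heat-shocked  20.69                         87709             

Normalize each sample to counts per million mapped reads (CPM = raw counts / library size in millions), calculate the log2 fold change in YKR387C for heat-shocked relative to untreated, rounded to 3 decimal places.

1.006

CPM(untreated) = 80478 / 38.13 = 2110.6216
CPM(heat-shocked) = 87709 / 20.69 = 4239.1977
Fold change = 4239.1977 / 2110.6216 = 2.00851
log2(2.00851) = 1.0061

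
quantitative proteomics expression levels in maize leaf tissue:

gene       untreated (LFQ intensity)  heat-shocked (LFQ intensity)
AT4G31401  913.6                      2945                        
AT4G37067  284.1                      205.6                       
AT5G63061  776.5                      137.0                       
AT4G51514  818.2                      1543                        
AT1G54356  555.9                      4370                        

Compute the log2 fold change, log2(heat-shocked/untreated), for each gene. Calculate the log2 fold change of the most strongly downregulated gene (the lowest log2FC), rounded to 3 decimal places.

log2(2945/913.6) = 1.689  (AT4G31401)
log2(205.6/284.1) = -0.467  (AT4G37067)
log2(137.0/776.5) = -2.503  (AT5G63061)
log2(1543/818.2) = 0.915  (AT4G51514)
log2(4370/555.9) = 2.975  (AT1G54356)
AT5G63061 is most strongly downregulated.

-2.503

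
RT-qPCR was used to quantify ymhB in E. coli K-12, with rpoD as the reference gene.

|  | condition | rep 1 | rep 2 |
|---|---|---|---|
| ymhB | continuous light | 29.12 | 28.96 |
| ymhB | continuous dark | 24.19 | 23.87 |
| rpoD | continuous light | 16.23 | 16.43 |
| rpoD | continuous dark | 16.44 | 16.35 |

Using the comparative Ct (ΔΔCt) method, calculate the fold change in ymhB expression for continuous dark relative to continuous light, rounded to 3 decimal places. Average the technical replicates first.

Mean Ct: ymhB continuous light 29.040; ymhB continuous dark 24.030; rpoD continuous light 16.330; rpoD continuous dark 16.395
ΔCt(continuous light) = 29.040 − 16.330 = 12.710
ΔCt(continuous dark) = 24.030 − 16.395 = 7.635
ΔΔCt = 7.635 − 12.710 = -5.075
Fold change = 2^(−(-5.075)) = 2^5.075 = 33.7076

33.708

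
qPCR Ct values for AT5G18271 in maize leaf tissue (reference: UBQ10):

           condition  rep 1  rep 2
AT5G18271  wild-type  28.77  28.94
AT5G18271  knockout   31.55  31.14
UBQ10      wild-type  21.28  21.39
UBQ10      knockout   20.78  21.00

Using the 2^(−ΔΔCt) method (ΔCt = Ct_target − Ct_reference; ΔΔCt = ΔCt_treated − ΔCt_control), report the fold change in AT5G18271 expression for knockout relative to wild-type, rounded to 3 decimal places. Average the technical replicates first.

0.131

Mean Ct: AT5G18271 wild-type 28.855; AT5G18271 knockout 31.345; UBQ10 wild-type 21.335; UBQ10 knockout 20.890
ΔCt(wild-type) = 28.855 − 21.335 = 7.520
ΔCt(knockout) = 31.345 − 20.890 = 10.455
ΔΔCt = 10.455 − 7.520 = 2.935
Fold change = 2^(−2.935) = 0.1308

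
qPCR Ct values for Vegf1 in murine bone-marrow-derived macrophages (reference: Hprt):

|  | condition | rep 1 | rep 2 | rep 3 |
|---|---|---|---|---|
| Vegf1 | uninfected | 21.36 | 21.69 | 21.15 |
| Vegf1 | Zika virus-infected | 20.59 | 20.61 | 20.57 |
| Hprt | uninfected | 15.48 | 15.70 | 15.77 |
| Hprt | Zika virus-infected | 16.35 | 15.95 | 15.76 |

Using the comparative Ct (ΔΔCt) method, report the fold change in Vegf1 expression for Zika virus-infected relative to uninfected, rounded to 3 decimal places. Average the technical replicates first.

2.266

Mean Ct: Vegf1 uninfected 21.400; Vegf1 Zika virus-infected 20.590; Hprt uninfected 15.650; Hprt Zika virus-infected 16.020
ΔCt(uninfected) = 21.400 − 15.650 = 5.750
ΔCt(Zika virus-infected) = 20.590 − 16.020 = 4.570
ΔΔCt = 4.570 − 5.750 = -1.180
Fold change = 2^(−(-1.180)) = 2^1.180 = 2.2658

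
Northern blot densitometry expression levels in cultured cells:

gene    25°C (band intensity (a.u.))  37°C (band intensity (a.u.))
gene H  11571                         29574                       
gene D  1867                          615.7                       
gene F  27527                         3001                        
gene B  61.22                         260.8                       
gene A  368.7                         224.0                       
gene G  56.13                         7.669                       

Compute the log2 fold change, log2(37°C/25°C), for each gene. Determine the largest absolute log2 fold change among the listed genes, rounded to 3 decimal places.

3.197

log2(29574/11571) = 1.354  (gene H)
log2(615.7/1867) = -1.600  (gene D)
log2(3001/27527) = -3.197  (gene F)
log2(260.8/61.22) = 2.091  (gene B)
log2(224.0/368.7) = -0.719  (gene A)
log2(7.669/56.13) = -2.872  (gene G)
The largest magnitude belongs to gene F.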